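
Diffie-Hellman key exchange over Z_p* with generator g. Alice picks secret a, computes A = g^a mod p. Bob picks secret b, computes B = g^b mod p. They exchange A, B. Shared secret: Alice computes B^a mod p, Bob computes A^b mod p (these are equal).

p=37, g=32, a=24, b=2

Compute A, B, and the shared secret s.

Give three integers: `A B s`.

Answer: 26 25 10

Derivation:
A = 32^24 mod 37  (bits of 24 = 11000)
  bit 0 = 1: r = r^2 * 32 mod 37 = 1^2 * 32 = 1*32 = 32
  bit 1 = 1: r = r^2 * 32 mod 37 = 32^2 * 32 = 25*32 = 23
  bit 2 = 0: r = r^2 mod 37 = 23^2 = 11
  bit 3 = 0: r = r^2 mod 37 = 11^2 = 10
  bit 4 = 0: r = r^2 mod 37 = 10^2 = 26
  -> A = 26
B = 32^2 mod 37  (bits of 2 = 10)
  bit 0 = 1: r = r^2 * 32 mod 37 = 1^2 * 32 = 1*32 = 32
  bit 1 = 0: r = r^2 mod 37 = 32^2 = 25
  -> B = 25
s = B^a = 25^24 mod 37  (bits of 24 = 11000)
  bit 0 = 1: r = r^2 * 25 mod 37 = 1^2 * 25 = 1*25 = 25
  bit 1 = 1: r = r^2 * 25 mod 37 = 25^2 * 25 = 33*25 = 11
  bit 2 = 0: r = r^2 mod 37 = 11^2 = 10
  bit 3 = 0: r = r^2 mod 37 = 10^2 = 26
  bit 4 = 0: r = r^2 mod 37 = 26^2 = 10
  -> s = B^a = 10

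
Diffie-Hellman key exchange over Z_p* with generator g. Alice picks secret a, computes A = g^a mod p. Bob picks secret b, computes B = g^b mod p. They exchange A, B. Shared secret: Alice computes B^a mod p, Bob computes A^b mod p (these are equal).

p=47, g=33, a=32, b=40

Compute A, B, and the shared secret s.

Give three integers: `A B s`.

A = 33^32 mod 47  (bits of 32 = 100000)
  bit 0 = 1: r = r^2 * 33 mod 47 = 1^2 * 33 = 1*33 = 33
  bit 1 = 0: r = r^2 mod 47 = 33^2 = 8
  bit 2 = 0: r = r^2 mod 47 = 8^2 = 17
  bit 3 = 0: r = r^2 mod 47 = 17^2 = 7
  bit 4 = 0: r = r^2 mod 47 = 7^2 = 2
  bit 5 = 0: r = r^2 mod 47 = 2^2 = 4
  -> A = 4
B = 33^40 mod 47  (bits of 40 = 101000)
  bit 0 = 1: r = r^2 * 33 mod 47 = 1^2 * 33 = 1*33 = 33
  bit 1 = 0: r = r^2 mod 47 = 33^2 = 8
  bit 2 = 1: r = r^2 * 33 mod 47 = 8^2 * 33 = 17*33 = 44
  bit 3 = 0: r = r^2 mod 47 = 44^2 = 9
  bit 4 = 0: r = r^2 mod 47 = 9^2 = 34
  bit 5 = 0: r = r^2 mod 47 = 34^2 = 28
  -> B = 28
s = B^a = 28^32 mod 47  (bits of 32 = 100000)
  bit 0 = 1: r = r^2 * 28 mod 47 = 1^2 * 28 = 1*28 = 28
  bit 1 = 0: r = r^2 mod 47 = 28^2 = 32
  bit 2 = 0: r = r^2 mod 47 = 32^2 = 37
  bit 3 = 0: r = r^2 mod 47 = 37^2 = 6
  bit 4 = 0: r = r^2 mod 47 = 6^2 = 36
  bit 5 = 0: r = r^2 mod 47 = 36^2 = 27
  -> s = B^a = 27

Answer: 4 28 27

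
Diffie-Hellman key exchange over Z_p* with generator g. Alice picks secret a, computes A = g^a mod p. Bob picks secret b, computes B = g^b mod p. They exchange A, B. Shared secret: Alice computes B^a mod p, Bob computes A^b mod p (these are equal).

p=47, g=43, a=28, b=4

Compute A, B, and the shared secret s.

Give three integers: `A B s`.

A = 43^28 mod 47  (bits of 28 = 11100)
  bit 0 = 1: r = r^2 * 43 mod 47 = 1^2 * 43 = 1*43 = 43
  bit 1 = 1: r = r^2 * 43 mod 47 = 43^2 * 43 = 16*43 = 30
  bit 2 = 1: r = r^2 * 43 mod 47 = 30^2 * 43 = 7*43 = 19
  bit 3 = 0: r = r^2 mod 47 = 19^2 = 32
  bit 4 = 0: r = r^2 mod 47 = 32^2 = 37
  -> A = 37
B = 43^4 mod 47  (bits of 4 = 100)
  bit 0 = 1: r = r^2 * 43 mod 47 = 1^2 * 43 = 1*43 = 43
  bit 1 = 0: r = r^2 mod 47 = 43^2 = 16
  bit 2 = 0: r = r^2 mod 47 = 16^2 = 21
  -> B = 21
s = B^a = 21^28 mod 47  (bits of 28 = 11100)
  bit 0 = 1: r = r^2 * 21 mod 47 = 1^2 * 21 = 1*21 = 21
  bit 1 = 1: r = r^2 * 21 mod 47 = 21^2 * 21 = 18*21 = 2
  bit 2 = 1: r = r^2 * 21 mod 47 = 2^2 * 21 = 4*21 = 37
  bit 3 = 0: r = r^2 mod 47 = 37^2 = 6
  bit 4 = 0: r = r^2 mod 47 = 6^2 = 36
  -> s = B^a = 36

Answer: 37 21 36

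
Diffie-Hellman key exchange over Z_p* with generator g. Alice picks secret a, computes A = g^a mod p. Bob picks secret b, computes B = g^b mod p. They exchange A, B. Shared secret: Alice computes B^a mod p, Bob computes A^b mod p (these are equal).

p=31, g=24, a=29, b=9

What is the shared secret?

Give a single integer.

A = 24^29 mod 31  (bits of 29 = 11101)
  bit 0 = 1: r = r^2 * 24 mod 31 = 1^2 * 24 = 1*24 = 24
  bit 1 = 1: r = r^2 * 24 mod 31 = 24^2 * 24 = 18*24 = 29
  bit 2 = 1: r = r^2 * 24 mod 31 = 29^2 * 24 = 4*24 = 3
  bit 3 = 0: r = r^2 mod 31 = 3^2 = 9
  bit 4 = 1: r = r^2 * 24 mod 31 = 9^2 * 24 = 19*24 = 22
  -> A = 22
B = 24^9 mod 31  (bits of 9 = 1001)
  bit 0 = 1: r = r^2 * 24 mod 31 = 1^2 * 24 = 1*24 = 24
  bit 1 = 0: r = r^2 mod 31 = 24^2 = 18
  bit 2 = 0: r = r^2 mod 31 = 18^2 = 14
  bit 3 = 1: r = r^2 * 24 mod 31 = 14^2 * 24 = 10*24 = 23
  -> B = 23
s = B^a = 23^29 mod 31  (bits of 29 = 11101)
  bit 0 = 1: r = r^2 * 23 mod 31 = 1^2 * 23 = 1*23 = 23
  bit 1 = 1: r = r^2 * 23 mod 31 = 23^2 * 23 = 2*23 = 15
  bit 2 = 1: r = r^2 * 23 mod 31 = 15^2 * 23 = 8*23 = 29
  bit 3 = 0: r = r^2 mod 31 = 29^2 = 4
  bit 4 = 1: r = r^2 * 23 mod 31 = 4^2 * 23 = 16*23 = 27
  -> s = B^a = 27

Answer: 27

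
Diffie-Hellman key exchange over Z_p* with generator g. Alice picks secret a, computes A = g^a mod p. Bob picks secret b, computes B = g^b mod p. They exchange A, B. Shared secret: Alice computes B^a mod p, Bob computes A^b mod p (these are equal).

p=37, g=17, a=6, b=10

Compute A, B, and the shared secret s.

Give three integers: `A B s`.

A = 17^6 mod 37  (bits of 6 = 110)
  bit 0 = 1: r = r^2 * 17 mod 37 = 1^2 * 17 = 1*17 = 17
  bit 1 = 1: r = r^2 * 17 mod 37 = 17^2 * 17 = 30*17 = 29
  bit 2 = 0: r = r^2 mod 37 = 29^2 = 27
  -> A = 27
B = 17^10 mod 37  (bits of 10 = 1010)
  bit 0 = 1: r = r^2 * 17 mod 37 = 1^2 * 17 = 1*17 = 17
  bit 1 = 0: r = r^2 mod 37 = 17^2 = 30
  bit 2 = 1: r = r^2 * 17 mod 37 = 30^2 * 17 = 12*17 = 19
  bit 3 = 0: r = r^2 mod 37 = 19^2 = 28
  -> B = 28
s = B^a = 28^6 mod 37  (bits of 6 = 110)
  bit 0 = 1: r = r^2 * 28 mod 37 = 1^2 * 28 = 1*28 = 28
  bit 1 = 1: r = r^2 * 28 mod 37 = 28^2 * 28 = 7*28 = 11
  bit 2 = 0: r = r^2 mod 37 = 11^2 = 10
  -> s = B^a = 10

Answer: 27 28 10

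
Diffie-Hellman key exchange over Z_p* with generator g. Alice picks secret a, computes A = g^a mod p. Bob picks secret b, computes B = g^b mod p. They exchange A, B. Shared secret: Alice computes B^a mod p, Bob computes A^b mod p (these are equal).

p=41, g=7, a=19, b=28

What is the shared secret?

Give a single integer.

Answer: 31

Derivation:
A = 7^19 mod 41  (bits of 19 = 10011)
  bit 0 = 1: r = r^2 * 7 mod 41 = 1^2 * 7 = 1*7 = 7
  bit 1 = 0: r = r^2 mod 41 = 7^2 = 8
  bit 2 = 0: r = r^2 mod 41 = 8^2 = 23
  bit 3 = 1: r = r^2 * 7 mod 41 = 23^2 * 7 = 37*7 = 13
  bit 4 = 1: r = r^2 * 7 mod 41 = 13^2 * 7 = 5*7 = 35
  -> A = 35
B = 7^28 mod 41  (bits of 28 = 11100)
  bit 0 = 1: r = r^2 * 7 mod 41 = 1^2 * 7 = 1*7 = 7
  bit 1 = 1: r = r^2 * 7 mod 41 = 7^2 * 7 = 8*7 = 15
  bit 2 = 1: r = r^2 * 7 mod 41 = 15^2 * 7 = 20*7 = 17
  bit 3 = 0: r = r^2 mod 41 = 17^2 = 2
  bit 4 = 0: r = r^2 mod 41 = 2^2 = 4
  -> B = 4
s = B^a = 4^19 mod 41  (bits of 19 = 10011)
  bit 0 = 1: r = r^2 * 4 mod 41 = 1^2 * 4 = 1*4 = 4
  bit 1 = 0: r = r^2 mod 41 = 4^2 = 16
  bit 2 = 0: r = r^2 mod 41 = 16^2 = 10
  bit 3 = 1: r = r^2 * 4 mod 41 = 10^2 * 4 = 18*4 = 31
  bit 4 = 1: r = r^2 * 4 mod 41 = 31^2 * 4 = 18*4 = 31
  -> s = B^a = 31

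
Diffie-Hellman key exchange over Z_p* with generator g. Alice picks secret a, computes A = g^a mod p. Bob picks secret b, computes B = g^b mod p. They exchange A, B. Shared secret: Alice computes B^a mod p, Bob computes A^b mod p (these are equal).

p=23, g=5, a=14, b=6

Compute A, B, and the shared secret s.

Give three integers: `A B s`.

Answer: 13 8 6

Derivation:
A = 5^14 mod 23  (bits of 14 = 1110)
  bit 0 = 1: r = r^2 * 5 mod 23 = 1^2 * 5 = 1*5 = 5
  bit 1 = 1: r = r^2 * 5 mod 23 = 5^2 * 5 = 2*5 = 10
  bit 2 = 1: r = r^2 * 5 mod 23 = 10^2 * 5 = 8*5 = 17
  bit 3 = 0: r = r^2 mod 23 = 17^2 = 13
  -> A = 13
B = 5^6 mod 23  (bits of 6 = 110)
  bit 0 = 1: r = r^2 * 5 mod 23 = 1^2 * 5 = 1*5 = 5
  bit 1 = 1: r = r^2 * 5 mod 23 = 5^2 * 5 = 2*5 = 10
  bit 2 = 0: r = r^2 mod 23 = 10^2 = 8
  -> B = 8
s = B^a = 8^14 mod 23  (bits of 14 = 1110)
  bit 0 = 1: r = r^2 * 8 mod 23 = 1^2 * 8 = 1*8 = 8
  bit 1 = 1: r = r^2 * 8 mod 23 = 8^2 * 8 = 18*8 = 6
  bit 2 = 1: r = r^2 * 8 mod 23 = 6^2 * 8 = 13*8 = 12
  bit 3 = 0: r = r^2 mod 23 = 12^2 = 6
  -> s = B^a = 6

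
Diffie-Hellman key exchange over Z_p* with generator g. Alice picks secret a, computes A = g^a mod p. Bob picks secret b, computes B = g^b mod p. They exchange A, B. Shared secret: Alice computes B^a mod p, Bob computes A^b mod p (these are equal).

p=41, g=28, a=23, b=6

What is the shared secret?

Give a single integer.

A = 28^23 mod 41  (bits of 23 = 10111)
  bit 0 = 1: r = r^2 * 28 mod 41 = 1^2 * 28 = 1*28 = 28
  bit 1 = 0: r = r^2 mod 41 = 28^2 = 5
  bit 2 = 1: r = r^2 * 28 mod 41 = 5^2 * 28 = 25*28 = 3
  bit 3 = 1: r = r^2 * 28 mod 41 = 3^2 * 28 = 9*28 = 6
  bit 4 = 1: r = r^2 * 28 mod 41 = 6^2 * 28 = 36*28 = 24
  -> A = 24
B = 28^6 mod 41  (bits of 6 = 110)
  bit 0 = 1: r = r^2 * 28 mod 41 = 1^2 * 28 = 1*28 = 28
  bit 1 = 1: r = r^2 * 28 mod 41 = 28^2 * 28 = 5*28 = 17
  bit 2 = 0: r = r^2 mod 41 = 17^2 = 2
  -> B = 2
s = B^a = 2^23 mod 41  (bits of 23 = 10111)
  bit 0 = 1: r = r^2 * 2 mod 41 = 1^2 * 2 = 1*2 = 2
  bit 1 = 0: r = r^2 mod 41 = 2^2 = 4
  bit 2 = 1: r = r^2 * 2 mod 41 = 4^2 * 2 = 16*2 = 32
  bit 3 = 1: r = r^2 * 2 mod 41 = 32^2 * 2 = 40*2 = 39
  bit 4 = 1: r = r^2 * 2 mod 41 = 39^2 * 2 = 4*2 = 8
  -> s = B^a = 8

Answer: 8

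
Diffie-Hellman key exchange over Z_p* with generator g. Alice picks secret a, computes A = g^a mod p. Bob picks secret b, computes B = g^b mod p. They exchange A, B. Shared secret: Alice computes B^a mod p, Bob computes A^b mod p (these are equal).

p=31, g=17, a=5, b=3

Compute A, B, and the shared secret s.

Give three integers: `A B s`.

Answer: 26 15 30

Derivation:
A = 17^5 mod 31  (bits of 5 = 101)
  bit 0 = 1: r = r^2 * 17 mod 31 = 1^2 * 17 = 1*17 = 17
  bit 1 = 0: r = r^2 mod 31 = 17^2 = 10
  bit 2 = 1: r = r^2 * 17 mod 31 = 10^2 * 17 = 7*17 = 26
  -> A = 26
B = 17^3 mod 31  (bits of 3 = 11)
  bit 0 = 1: r = r^2 * 17 mod 31 = 1^2 * 17 = 1*17 = 17
  bit 1 = 1: r = r^2 * 17 mod 31 = 17^2 * 17 = 10*17 = 15
  -> B = 15
s = B^a = 15^5 mod 31  (bits of 5 = 101)
  bit 0 = 1: r = r^2 * 15 mod 31 = 1^2 * 15 = 1*15 = 15
  bit 1 = 0: r = r^2 mod 31 = 15^2 = 8
  bit 2 = 1: r = r^2 * 15 mod 31 = 8^2 * 15 = 2*15 = 30
  -> s = B^a = 30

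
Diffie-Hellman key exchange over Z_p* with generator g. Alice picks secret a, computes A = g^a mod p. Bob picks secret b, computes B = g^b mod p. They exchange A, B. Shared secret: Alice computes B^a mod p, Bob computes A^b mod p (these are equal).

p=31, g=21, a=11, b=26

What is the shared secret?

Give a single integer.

Answer: 10

Derivation:
A = 21^11 mod 31  (bits of 11 = 1011)
  bit 0 = 1: r = r^2 * 21 mod 31 = 1^2 * 21 = 1*21 = 21
  bit 1 = 0: r = r^2 mod 31 = 21^2 = 7
  bit 2 = 1: r = r^2 * 21 mod 31 = 7^2 * 21 = 18*21 = 6
  bit 3 = 1: r = r^2 * 21 mod 31 = 6^2 * 21 = 5*21 = 12
  -> A = 12
B = 21^26 mod 31  (bits of 26 = 11010)
  bit 0 = 1: r = r^2 * 21 mod 31 = 1^2 * 21 = 1*21 = 21
  bit 1 = 1: r = r^2 * 21 mod 31 = 21^2 * 21 = 7*21 = 23
  bit 2 = 0: r = r^2 mod 31 = 23^2 = 2
  bit 3 = 1: r = r^2 * 21 mod 31 = 2^2 * 21 = 4*21 = 22
  bit 4 = 0: r = r^2 mod 31 = 22^2 = 19
  -> B = 19
s = B^a = 19^11 mod 31  (bits of 11 = 1011)
  bit 0 = 1: r = r^2 * 19 mod 31 = 1^2 * 19 = 1*19 = 19
  bit 1 = 0: r = r^2 mod 31 = 19^2 = 20
  bit 2 = 1: r = r^2 * 19 mod 31 = 20^2 * 19 = 28*19 = 5
  bit 3 = 1: r = r^2 * 19 mod 31 = 5^2 * 19 = 25*19 = 10
  -> s = B^a = 10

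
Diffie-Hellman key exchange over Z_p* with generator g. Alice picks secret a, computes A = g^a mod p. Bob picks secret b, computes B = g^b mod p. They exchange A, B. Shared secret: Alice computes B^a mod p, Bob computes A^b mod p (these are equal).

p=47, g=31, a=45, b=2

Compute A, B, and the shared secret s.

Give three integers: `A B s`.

Answer: 44 21 9

Derivation:
A = 31^45 mod 47  (bits of 45 = 101101)
  bit 0 = 1: r = r^2 * 31 mod 47 = 1^2 * 31 = 1*31 = 31
  bit 1 = 0: r = r^2 mod 47 = 31^2 = 21
  bit 2 = 1: r = r^2 * 31 mod 47 = 21^2 * 31 = 18*31 = 41
  bit 3 = 1: r = r^2 * 31 mod 47 = 41^2 * 31 = 36*31 = 35
  bit 4 = 0: r = r^2 mod 47 = 35^2 = 3
  bit 5 = 1: r = r^2 * 31 mod 47 = 3^2 * 31 = 9*31 = 44
  -> A = 44
B = 31^2 mod 47  (bits of 2 = 10)
  bit 0 = 1: r = r^2 * 31 mod 47 = 1^2 * 31 = 1*31 = 31
  bit 1 = 0: r = r^2 mod 47 = 31^2 = 21
  -> B = 21
s = B^a = 21^45 mod 47  (bits of 45 = 101101)
  bit 0 = 1: r = r^2 * 21 mod 47 = 1^2 * 21 = 1*21 = 21
  bit 1 = 0: r = r^2 mod 47 = 21^2 = 18
  bit 2 = 1: r = r^2 * 21 mod 47 = 18^2 * 21 = 42*21 = 36
  bit 3 = 1: r = r^2 * 21 mod 47 = 36^2 * 21 = 27*21 = 3
  bit 4 = 0: r = r^2 mod 47 = 3^2 = 9
  bit 5 = 1: r = r^2 * 21 mod 47 = 9^2 * 21 = 34*21 = 9
  -> s = B^a = 9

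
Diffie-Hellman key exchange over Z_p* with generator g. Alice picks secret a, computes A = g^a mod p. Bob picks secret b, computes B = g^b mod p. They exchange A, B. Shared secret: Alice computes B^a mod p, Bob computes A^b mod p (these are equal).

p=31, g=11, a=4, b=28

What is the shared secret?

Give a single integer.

Answer: 18

Derivation:
A = 11^4 mod 31  (bits of 4 = 100)
  bit 0 = 1: r = r^2 * 11 mod 31 = 1^2 * 11 = 1*11 = 11
  bit 1 = 0: r = r^2 mod 31 = 11^2 = 28
  bit 2 = 0: r = r^2 mod 31 = 28^2 = 9
  -> A = 9
B = 11^28 mod 31  (bits of 28 = 11100)
  bit 0 = 1: r = r^2 * 11 mod 31 = 1^2 * 11 = 1*11 = 11
  bit 1 = 1: r = r^2 * 11 mod 31 = 11^2 * 11 = 28*11 = 29
  bit 2 = 1: r = r^2 * 11 mod 31 = 29^2 * 11 = 4*11 = 13
  bit 3 = 0: r = r^2 mod 31 = 13^2 = 14
  bit 4 = 0: r = r^2 mod 31 = 14^2 = 10
  -> B = 10
s = B^a = 10^4 mod 31  (bits of 4 = 100)
  bit 0 = 1: r = r^2 * 10 mod 31 = 1^2 * 10 = 1*10 = 10
  bit 1 = 0: r = r^2 mod 31 = 10^2 = 7
  bit 2 = 0: r = r^2 mod 31 = 7^2 = 18
  -> s = B^a = 18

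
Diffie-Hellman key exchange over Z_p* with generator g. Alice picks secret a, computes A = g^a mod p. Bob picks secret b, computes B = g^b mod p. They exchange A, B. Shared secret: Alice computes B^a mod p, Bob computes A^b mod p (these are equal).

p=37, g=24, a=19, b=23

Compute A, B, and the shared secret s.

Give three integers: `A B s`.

Answer: 13 35 2

Derivation:
A = 24^19 mod 37  (bits of 19 = 10011)
  bit 0 = 1: r = r^2 * 24 mod 37 = 1^2 * 24 = 1*24 = 24
  bit 1 = 0: r = r^2 mod 37 = 24^2 = 21
  bit 2 = 0: r = r^2 mod 37 = 21^2 = 34
  bit 3 = 1: r = r^2 * 24 mod 37 = 34^2 * 24 = 9*24 = 31
  bit 4 = 1: r = r^2 * 24 mod 37 = 31^2 * 24 = 36*24 = 13
  -> A = 13
B = 24^23 mod 37  (bits of 23 = 10111)
  bit 0 = 1: r = r^2 * 24 mod 37 = 1^2 * 24 = 1*24 = 24
  bit 1 = 0: r = r^2 mod 37 = 24^2 = 21
  bit 2 = 1: r = r^2 * 24 mod 37 = 21^2 * 24 = 34*24 = 2
  bit 3 = 1: r = r^2 * 24 mod 37 = 2^2 * 24 = 4*24 = 22
  bit 4 = 1: r = r^2 * 24 mod 37 = 22^2 * 24 = 3*24 = 35
  -> B = 35
s = B^a = 35^19 mod 37  (bits of 19 = 10011)
  bit 0 = 1: r = r^2 * 35 mod 37 = 1^2 * 35 = 1*35 = 35
  bit 1 = 0: r = r^2 mod 37 = 35^2 = 4
  bit 2 = 0: r = r^2 mod 37 = 4^2 = 16
  bit 3 = 1: r = r^2 * 35 mod 37 = 16^2 * 35 = 34*35 = 6
  bit 4 = 1: r = r^2 * 35 mod 37 = 6^2 * 35 = 36*35 = 2
  -> s = B^a = 2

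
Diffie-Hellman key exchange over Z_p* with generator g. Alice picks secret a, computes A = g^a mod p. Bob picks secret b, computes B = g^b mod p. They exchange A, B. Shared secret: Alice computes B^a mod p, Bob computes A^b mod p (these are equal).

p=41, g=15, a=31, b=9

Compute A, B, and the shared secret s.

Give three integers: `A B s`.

A = 15^31 mod 41  (bits of 31 = 11111)
  bit 0 = 1: r = r^2 * 15 mod 41 = 1^2 * 15 = 1*15 = 15
  bit 1 = 1: r = r^2 * 15 mod 41 = 15^2 * 15 = 20*15 = 13
  bit 2 = 1: r = r^2 * 15 mod 41 = 13^2 * 15 = 5*15 = 34
  bit 3 = 1: r = r^2 * 15 mod 41 = 34^2 * 15 = 8*15 = 38
  bit 4 = 1: r = r^2 * 15 mod 41 = 38^2 * 15 = 9*15 = 12
  -> A = 12
B = 15^9 mod 41  (bits of 9 = 1001)
  bit 0 = 1: r = r^2 * 15 mod 41 = 1^2 * 15 = 1*15 = 15
  bit 1 = 0: r = r^2 mod 41 = 15^2 = 20
  bit 2 = 0: r = r^2 mod 41 = 20^2 = 31
  bit 3 = 1: r = r^2 * 15 mod 41 = 31^2 * 15 = 18*15 = 24
  -> B = 24
s = B^a = 24^31 mod 41  (bits of 31 = 11111)
  bit 0 = 1: r = r^2 * 24 mod 41 = 1^2 * 24 = 1*24 = 24
  bit 1 = 1: r = r^2 * 24 mod 41 = 24^2 * 24 = 2*24 = 7
  bit 2 = 1: r = r^2 * 24 mod 41 = 7^2 * 24 = 8*24 = 28
  bit 3 = 1: r = r^2 * 24 mod 41 = 28^2 * 24 = 5*24 = 38
  bit 4 = 1: r = r^2 * 24 mod 41 = 38^2 * 24 = 9*24 = 11
  -> s = B^a = 11

Answer: 12 24 11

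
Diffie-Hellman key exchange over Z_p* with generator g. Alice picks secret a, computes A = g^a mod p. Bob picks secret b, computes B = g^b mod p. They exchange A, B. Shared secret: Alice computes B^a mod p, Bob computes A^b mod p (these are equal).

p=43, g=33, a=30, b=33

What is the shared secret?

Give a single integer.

Answer: 11

Derivation:
A = 33^30 mod 43  (bits of 30 = 11110)
  bit 0 = 1: r = r^2 * 33 mod 43 = 1^2 * 33 = 1*33 = 33
  bit 1 = 1: r = r^2 * 33 mod 43 = 33^2 * 33 = 14*33 = 32
  bit 2 = 1: r = r^2 * 33 mod 43 = 32^2 * 33 = 35*33 = 37
  bit 3 = 1: r = r^2 * 33 mod 43 = 37^2 * 33 = 36*33 = 27
  bit 4 = 0: r = r^2 mod 43 = 27^2 = 41
  -> A = 41
B = 33^33 mod 43  (bits of 33 = 100001)
  bit 0 = 1: r = r^2 * 33 mod 43 = 1^2 * 33 = 1*33 = 33
  bit 1 = 0: r = r^2 mod 43 = 33^2 = 14
  bit 2 = 0: r = r^2 mod 43 = 14^2 = 24
  bit 3 = 0: r = r^2 mod 43 = 24^2 = 17
  bit 4 = 0: r = r^2 mod 43 = 17^2 = 31
  bit 5 = 1: r = r^2 * 33 mod 43 = 31^2 * 33 = 15*33 = 22
  -> B = 22
s = B^a = 22^30 mod 43  (bits of 30 = 11110)
  bit 0 = 1: r = r^2 * 22 mod 43 = 1^2 * 22 = 1*22 = 22
  bit 1 = 1: r = r^2 * 22 mod 43 = 22^2 * 22 = 11*22 = 27
  bit 2 = 1: r = r^2 * 22 mod 43 = 27^2 * 22 = 41*22 = 42
  bit 3 = 1: r = r^2 * 22 mod 43 = 42^2 * 22 = 1*22 = 22
  bit 4 = 0: r = r^2 mod 43 = 22^2 = 11
  -> s = B^a = 11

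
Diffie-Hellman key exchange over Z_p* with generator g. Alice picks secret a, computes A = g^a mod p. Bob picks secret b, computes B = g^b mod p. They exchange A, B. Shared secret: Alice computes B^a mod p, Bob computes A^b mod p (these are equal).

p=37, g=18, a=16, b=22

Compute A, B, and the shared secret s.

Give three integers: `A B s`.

Answer: 33 30 34

Derivation:
A = 18^16 mod 37  (bits of 16 = 10000)
  bit 0 = 1: r = r^2 * 18 mod 37 = 1^2 * 18 = 1*18 = 18
  bit 1 = 0: r = r^2 mod 37 = 18^2 = 28
  bit 2 = 0: r = r^2 mod 37 = 28^2 = 7
  bit 3 = 0: r = r^2 mod 37 = 7^2 = 12
  bit 4 = 0: r = r^2 mod 37 = 12^2 = 33
  -> A = 33
B = 18^22 mod 37  (bits of 22 = 10110)
  bit 0 = 1: r = r^2 * 18 mod 37 = 1^2 * 18 = 1*18 = 18
  bit 1 = 0: r = r^2 mod 37 = 18^2 = 28
  bit 2 = 1: r = r^2 * 18 mod 37 = 28^2 * 18 = 7*18 = 15
  bit 3 = 1: r = r^2 * 18 mod 37 = 15^2 * 18 = 3*18 = 17
  bit 4 = 0: r = r^2 mod 37 = 17^2 = 30
  -> B = 30
s = B^a = 30^16 mod 37  (bits of 16 = 10000)
  bit 0 = 1: r = r^2 * 30 mod 37 = 1^2 * 30 = 1*30 = 30
  bit 1 = 0: r = r^2 mod 37 = 30^2 = 12
  bit 2 = 0: r = r^2 mod 37 = 12^2 = 33
  bit 3 = 0: r = r^2 mod 37 = 33^2 = 16
  bit 4 = 0: r = r^2 mod 37 = 16^2 = 34
  -> s = B^a = 34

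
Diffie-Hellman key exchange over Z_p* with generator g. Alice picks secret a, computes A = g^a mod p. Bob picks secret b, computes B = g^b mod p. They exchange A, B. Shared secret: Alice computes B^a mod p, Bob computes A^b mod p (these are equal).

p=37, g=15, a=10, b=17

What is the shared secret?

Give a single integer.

Answer: 30

Derivation:
A = 15^10 mod 37  (bits of 10 = 1010)
  bit 0 = 1: r = r^2 * 15 mod 37 = 1^2 * 15 = 1*15 = 15
  bit 1 = 0: r = r^2 mod 37 = 15^2 = 3
  bit 2 = 1: r = r^2 * 15 mod 37 = 3^2 * 15 = 9*15 = 24
  bit 3 = 0: r = r^2 mod 37 = 24^2 = 21
  -> A = 21
B = 15^17 mod 37  (bits of 17 = 10001)
  bit 0 = 1: r = r^2 * 15 mod 37 = 1^2 * 15 = 1*15 = 15
  bit 1 = 0: r = r^2 mod 37 = 15^2 = 3
  bit 2 = 0: r = r^2 mod 37 = 3^2 = 9
  bit 3 = 0: r = r^2 mod 37 = 9^2 = 7
  bit 4 = 1: r = r^2 * 15 mod 37 = 7^2 * 15 = 12*15 = 32
  -> B = 32
s = B^a = 32^10 mod 37  (bits of 10 = 1010)
  bit 0 = 1: r = r^2 * 32 mod 37 = 1^2 * 32 = 1*32 = 32
  bit 1 = 0: r = r^2 mod 37 = 32^2 = 25
  bit 2 = 1: r = r^2 * 32 mod 37 = 25^2 * 32 = 33*32 = 20
  bit 3 = 0: r = r^2 mod 37 = 20^2 = 30
  -> s = B^a = 30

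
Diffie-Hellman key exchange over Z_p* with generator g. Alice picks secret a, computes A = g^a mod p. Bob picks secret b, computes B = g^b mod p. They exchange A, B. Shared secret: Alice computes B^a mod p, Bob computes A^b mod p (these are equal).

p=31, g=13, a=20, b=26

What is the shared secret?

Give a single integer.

Answer: 5

Derivation:
A = 13^20 mod 31  (bits of 20 = 10100)
  bit 0 = 1: r = r^2 * 13 mod 31 = 1^2 * 13 = 1*13 = 13
  bit 1 = 0: r = r^2 mod 31 = 13^2 = 14
  bit 2 = 1: r = r^2 * 13 mod 31 = 14^2 * 13 = 10*13 = 6
  bit 3 = 0: r = r^2 mod 31 = 6^2 = 5
  bit 4 = 0: r = r^2 mod 31 = 5^2 = 25
  -> A = 25
B = 13^26 mod 31  (bits of 26 = 11010)
  bit 0 = 1: r = r^2 * 13 mod 31 = 1^2 * 13 = 1*13 = 13
  bit 1 = 1: r = r^2 * 13 mod 31 = 13^2 * 13 = 14*13 = 27
  bit 2 = 0: r = r^2 mod 31 = 27^2 = 16
  bit 3 = 1: r = r^2 * 13 mod 31 = 16^2 * 13 = 8*13 = 11
  bit 4 = 0: r = r^2 mod 31 = 11^2 = 28
  -> B = 28
s = B^a = 28^20 mod 31  (bits of 20 = 10100)
  bit 0 = 1: r = r^2 * 28 mod 31 = 1^2 * 28 = 1*28 = 28
  bit 1 = 0: r = r^2 mod 31 = 28^2 = 9
  bit 2 = 1: r = r^2 * 28 mod 31 = 9^2 * 28 = 19*28 = 5
  bit 3 = 0: r = r^2 mod 31 = 5^2 = 25
  bit 4 = 0: r = r^2 mod 31 = 25^2 = 5
  -> s = B^a = 5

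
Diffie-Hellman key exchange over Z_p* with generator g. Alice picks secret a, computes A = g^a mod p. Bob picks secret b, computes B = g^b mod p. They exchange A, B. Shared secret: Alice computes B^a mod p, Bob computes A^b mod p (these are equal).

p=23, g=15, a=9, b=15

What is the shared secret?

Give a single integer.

A = 15^9 mod 23  (bits of 9 = 1001)
  bit 0 = 1: r = r^2 * 15 mod 23 = 1^2 * 15 = 1*15 = 15
  bit 1 = 0: r = r^2 mod 23 = 15^2 = 18
  bit 2 = 0: r = r^2 mod 23 = 18^2 = 2
  bit 3 = 1: r = r^2 * 15 mod 23 = 2^2 * 15 = 4*15 = 14
  -> A = 14
B = 15^15 mod 23  (bits of 15 = 1111)
  bit 0 = 1: r = r^2 * 15 mod 23 = 1^2 * 15 = 1*15 = 15
  bit 1 = 1: r = r^2 * 15 mod 23 = 15^2 * 15 = 18*15 = 17
  bit 2 = 1: r = r^2 * 15 mod 23 = 17^2 * 15 = 13*15 = 11
  bit 3 = 1: r = r^2 * 15 mod 23 = 11^2 * 15 = 6*15 = 21
  -> B = 21
s = B^a = 21^9 mod 23  (bits of 9 = 1001)
  bit 0 = 1: r = r^2 * 21 mod 23 = 1^2 * 21 = 1*21 = 21
  bit 1 = 0: r = r^2 mod 23 = 21^2 = 4
  bit 2 = 0: r = r^2 mod 23 = 4^2 = 16
  bit 3 = 1: r = r^2 * 21 mod 23 = 16^2 * 21 = 3*21 = 17
  -> s = B^a = 17

Answer: 17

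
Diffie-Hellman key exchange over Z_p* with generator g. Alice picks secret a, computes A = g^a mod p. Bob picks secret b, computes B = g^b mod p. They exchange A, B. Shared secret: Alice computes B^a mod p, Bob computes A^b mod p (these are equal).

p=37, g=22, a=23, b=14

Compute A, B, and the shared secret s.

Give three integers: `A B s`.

A = 22^23 mod 37  (bits of 23 = 10111)
  bit 0 = 1: r = r^2 * 22 mod 37 = 1^2 * 22 = 1*22 = 22
  bit 1 = 0: r = r^2 mod 37 = 22^2 = 3
  bit 2 = 1: r = r^2 * 22 mod 37 = 3^2 * 22 = 9*22 = 13
  bit 3 = 1: r = r^2 * 22 mod 37 = 13^2 * 22 = 21*22 = 18
  bit 4 = 1: r = r^2 * 22 mod 37 = 18^2 * 22 = 28*22 = 24
  -> A = 24
B = 22^14 mod 37  (bits of 14 = 1110)
  bit 0 = 1: r = r^2 * 22 mod 37 = 1^2 * 22 = 1*22 = 22
  bit 1 = 1: r = r^2 * 22 mod 37 = 22^2 * 22 = 3*22 = 29
  bit 2 = 1: r = r^2 * 22 mod 37 = 29^2 * 22 = 27*22 = 2
  bit 3 = 0: r = r^2 mod 37 = 2^2 = 4
  -> B = 4
s = B^a = 4^23 mod 37  (bits of 23 = 10111)
  bit 0 = 1: r = r^2 * 4 mod 37 = 1^2 * 4 = 1*4 = 4
  bit 1 = 0: r = r^2 mod 37 = 4^2 = 16
  bit 2 = 1: r = r^2 * 4 mod 37 = 16^2 * 4 = 34*4 = 25
  bit 3 = 1: r = r^2 * 4 mod 37 = 25^2 * 4 = 33*4 = 21
  bit 4 = 1: r = r^2 * 4 mod 37 = 21^2 * 4 = 34*4 = 25
  -> s = B^a = 25

Answer: 24 4 25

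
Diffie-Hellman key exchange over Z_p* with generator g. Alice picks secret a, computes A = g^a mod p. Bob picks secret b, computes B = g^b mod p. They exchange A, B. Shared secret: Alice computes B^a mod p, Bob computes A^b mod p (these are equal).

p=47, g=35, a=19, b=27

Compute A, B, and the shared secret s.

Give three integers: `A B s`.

A = 35^19 mod 47  (bits of 19 = 10011)
  bit 0 = 1: r = r^2 * 35 mod 47 = 1^2 * 35 = 1*35 = 35
  bit 1 = 0: r = r^2 mod 47 = 35^2 = 3
  bit 2 = 0: r = r^2 mod 47 = 3^2 = 9
  bit 3 = 1: r = r^2 * 35 mod 47 = 9^2 * 35 = 34*35 = 15
  bit 4 = 1: r = r^2 * 35 mod 47 = 15^2 * 35 = 37*35 = 26
  -> A = 26
B = 35^27 mod 47  (bits of 27 = 11011)
  bit 0 = 1: r = r^2 * 35 mod 47 = 1^2 * 35 = 1*35 = 35
  bit 1 = 1: r = r^2 * 35 mod 47 = 35^2 * 35 = 3*35 = 11
  bit 2 = 0: r = r^2 mod 47 = 11^2 = 27
  bit 3 = 1: r = r^2 * 35 mod 47 = 27^2 * 35 = 24*35 = 41
  bit 4 = 1: r = r^2 * 35 mod 47 = 41^2 * 35 = 36*35 = 38
  -> B = 38
s = B^a = 38^19 mod 47  (bits of 19 = 10011)
  bit 0 = 1: r = r^2 * 38 mod 47 = 1^2 * 38 = 1*38 = 38
  bit 1 = 0: r = r^2 mod 47 = 38^2 = 34
  bit 2 = 0: r = r^2 mod 47 = 34^2 = 28
  bit 3 = 1: r = r^2 * 38 mod 47 = 28^2 * 38 = 32*38 = 41
  bit 4 = 1: r = r^2 * 38 mod 47 = 41^2 * 38 = 36*38 = 5
  -> s = B^a = 5

Answer: 26 38 5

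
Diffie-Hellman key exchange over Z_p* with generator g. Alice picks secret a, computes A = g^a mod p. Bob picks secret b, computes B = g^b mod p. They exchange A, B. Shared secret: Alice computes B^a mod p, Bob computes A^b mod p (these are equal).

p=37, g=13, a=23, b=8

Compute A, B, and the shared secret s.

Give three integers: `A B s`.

A = 13^23 mod 37  (bits of 23 = 10111)
  bit 0 = 1: r = r^2 * 13 mod 37 = 1^2 * 13 = 1*13 = 13
  bit 1 = 0: r = r^2 mod 37 = 13^2 = 21
  bit 2 = 1: r = r^2 * 13 mod 37 = 21^2 * 13 = 34*13 = 35
  bit 3 = 1: r = r^2 * 13 mod 37 = 35^2 * 13 = 4*13 = 15
  bit 4 = 1: r = r^2 * 13 mod 37 = 15^2 * 13 = 3*13 = 2
  -> A = 2
B = 13^8 mod 37  (bits of 8 = 1000)
  bit 0 = 1: r = r^2 * 13 mod 37 = 1^2 * 13 = 1*13 = 13
  bit 1 = 0: r = r^2 mod 37 = 13^2 = 21
  bit 2 = 0: r = r^2 mod 37 = 21^2 = 34
  bit 3 = 0: r = r^2 mod 37 = 34^2 = 9
  -> B = 9
s = B^a = 9^23 mod 37  (bits of 23 = 10111)
  bit 0 = 1: r = r^2 * 9 mod 37 = 1^2 * 9 = 1*9 = 9
  bit 1 = 0: r = r^2 mod 37 = 9^2 = 7
  bit 2 = 1: r = r^2 * 9 mod 37 = 7^2 * 9 = 12*9 = 34
  bit 3 = 1: r = r^2 * 9 mod 37 = 34^2 * 9 = 9*9 = 7
  bit 4 = 1: r = r^2 * 9 mod 37 = 7^2 * 9 = 12*9 = 34
  -> s = B^a = 34

Answer: 2 9 34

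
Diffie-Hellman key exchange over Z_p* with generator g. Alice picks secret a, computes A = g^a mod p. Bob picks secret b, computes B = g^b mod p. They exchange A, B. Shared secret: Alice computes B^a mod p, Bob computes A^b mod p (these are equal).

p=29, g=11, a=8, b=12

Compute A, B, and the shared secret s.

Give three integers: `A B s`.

Answer: 16 23 23

Derivation:
A = 11^8 mod 29  (bits of 8 = 1000)
  bit 0 = 1: r = r^2 * 11 mod 29 = 1^2 * 11 = 1*11 = 11
  bit 1 = 0: r = r^2 mod 29 = 11^2 = 5
  bit 2 = 0: r = r^2 mod 29 = 5^2 = 25
  bit 3 = 0: r = r^2 mod 29 = 25^2 = 16
  -> A = 16
B = 11^12 mod 29  (bits of 12 = 1100)
  bit 0 = 1: r = r^2 * 11 mod 29 = 1^2 * 11 = 1*11 = 11
  bit 1 = 1: r = r^2 * 11 mod 29 = 11^2 * 11 = 5*11 = 26
  bit 2 = 0: r = r^2 mod 29 = 26^2 = 9
  bit 3 = 0: r = r^2 mod 29 = 9^2 = 23
  -> B = 23
s = B^a = 23^8 mod 29  (bits of 8 = 1000)
  bit 0 = 1: r = r^2 * 23 mod 29 = 1^2 * 23 = 1*23 = 23
  bit 1 = 0: r = r^2 mod 29 = 23^2 = 7
  bit 2 = 0: r = r^2 mod 29 = 7^2 = 20
  bit 3 = 0: r = r^2 mod 29 = 20^2 = 23
  -> s = B^a = 23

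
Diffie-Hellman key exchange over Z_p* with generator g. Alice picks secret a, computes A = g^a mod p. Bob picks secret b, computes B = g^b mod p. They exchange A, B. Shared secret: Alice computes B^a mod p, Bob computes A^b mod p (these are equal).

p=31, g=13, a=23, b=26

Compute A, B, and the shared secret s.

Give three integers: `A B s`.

Answer: 24 28 20

Derivation:
A = 13^23 mod 31  (bits of 23 = 10111)
  bit 0 = 1: r = r^2 * 13 mod 31 = 1^2 * 13 = 1*13 = 13
  bit 1 = 0: r = r^2 mod 31 = 13^2 = 14
  bit 2 = 1: r = r^2 * 13 mod 31 = 14^2 * 13 = 10*13 = 6
  bit 3 = 1: r = r^2 * 13 mod 31 = 6^2 * 13 = 5*13 = 3
  bit 4 = 1: r = r^2 * 13 mod 31 = 3^2 * 13 = 9*13 = 24
  -> A = 24
B = 13^26 mod 31  (bits of 26 = 11010)
  bit 0 = 1: r = r^2 * 13 mod 31 = 1^2 * 13 = 1*13 = 13
  bit 1 = 1: r = r^2 * 13 mod 31 = 13^2 * 13 = 14*13 = 27
  bit 2 = 0: r = r^2 mod 31 = 27^2 = 16
  bit 3 = 1: r = r^2 * 13 mod 31 = 16^2 * 13 = 8*13 = 11
  bit 4 = 0: r = r^2 mod 31 = 11^2 = 28
  -> B = 28
s = B^a = 28^23 mod 31  (bits of 23 = 10111)
  bit 0 = 1: r = r^2 * 28 mod 31 = 1^2 * 28 = 1*28 = 28
  bit 1 = 0: r = r^2 mod 31 = 28^2 = 9
  bit 2 = 1: r = r^2 * 28 mod 31 = 9^2 * 28 = 19*28 = 5
  bit 3 = 1: r = r^2 * 28 mod 31 = 5^2 * 28 = 25*28 = 18
  bit 4 = 1: r = r^2 * 28 mod 31 = 18^2 * 28 = 14*28 = 20
  -> s = B^a = 20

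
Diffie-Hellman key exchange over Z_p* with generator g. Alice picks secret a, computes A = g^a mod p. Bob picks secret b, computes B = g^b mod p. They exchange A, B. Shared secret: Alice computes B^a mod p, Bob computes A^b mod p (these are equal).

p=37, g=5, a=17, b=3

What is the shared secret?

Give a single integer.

Answer: 29

Derivation:
A = 5^17 mod 37  (bits of 17 = 10001)
  bit 0 = 1: r = r^2 * 5 mod 37 = 1^2 * 5 = 1*5 = 5
  bit 1 = 0: r = r^2 mod 37 = 5^2 = 25
  bit 2 = 0: r = r^2 mod 37 = 25^2 = 33
  bit 3 = 0: r = r^2 mod 37 = 33^2 = 16
  bit 4 = 1: r = r^2 * 5 mod 37 = 16^2 * 5 = 34*5 = 22
  -> A = 22
B = 5^3 mod 37  (bits of 3 = 11)
  bit 0 = 1: r = r^2 * 5 mod 37 = 1^2 * 5 = 1*5 = 5
  bit 1 = 1: r = r^2 * 5 mod 37 = 5^2 * 5 = 25*5 = 14
  -> B = 14
s = B^a = 14^17 mod 37  (bits of 17 = 10001)
  bit 0 = 1: r = r^2 * 14 mod 37 = 1^2 * 14 = 1*14 = 14
  bit 1 = 0: r = r^2 mod 37 = 14^2 = 11
  bit 2 = 0: r = r^2 mod 37 = 11^2 = 10
  bit 3 = 0: r = r^2 mod 37 = 10^2 = 26
  bit 4 = 1: r = r^2 * 14 mod 37 = 26^2 * 14 = 10*14 = 29
  -> s = B^a = 29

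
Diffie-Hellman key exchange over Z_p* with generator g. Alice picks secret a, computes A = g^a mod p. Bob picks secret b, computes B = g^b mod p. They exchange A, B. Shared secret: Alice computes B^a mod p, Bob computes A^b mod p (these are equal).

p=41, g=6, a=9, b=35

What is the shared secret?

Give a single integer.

A = 6^9 mod 41  (bits of 9 = 1001)
  bit 0 = 1: r = r^2 * 6 mod 41 = 1^2 * 6 = 1*6 = 6
  bit 1 = 0: r = r^2 mod 41 = 6^2 = 36
  bit 2 = 0: r = r^2 mod 41 = 36^2 = 25
  bit 3 = 1: r = r^2 * 6 mod 41 = 25^2 * 6 = 10*6 = 19
  -> A = 19
B = 6^35 mod 41  (bits of 35 = 100011)
  bit 0 = 1: r = r^2 * 6 mod 41 = 1^2 * 6 = 1*6 = 6
  bit 1 = 0: r = r^2 mod 41 = 6^2 = 36
  bit 2 = 0: r = r^2 mod 41 = 36^2 = 25
  bit 3 = 0: r = r^2 mod 41 = 25^2 = 10
  bit 4 = 1: r = r^2 * 6 mod 41 = 10^2 * 6 = 18*6 = 26
  bit 5 = 1: r = r^2 * 6 mod 41 = 26^2 * 6 = 20*6 = 38
  -> B = 38
s = B^a = 38^9 mod 41  (bits of 9 = 1001)
  bit 0 = 1: r = r^2 * 38 mod 41 = 1^2 * 38 = 1*38 = 38
  bit 1 = 0: r = r^2 mod 41 = 38^2 = 9
  bit 2 = 0: r = r^2 mod 41 = 9^2 = 40
  bit 3 = 1: r = r^2 * 38 mod 41 = 40^2 * 38 = 1*38 = 38
  -> s = B^a = 38

Answer: 38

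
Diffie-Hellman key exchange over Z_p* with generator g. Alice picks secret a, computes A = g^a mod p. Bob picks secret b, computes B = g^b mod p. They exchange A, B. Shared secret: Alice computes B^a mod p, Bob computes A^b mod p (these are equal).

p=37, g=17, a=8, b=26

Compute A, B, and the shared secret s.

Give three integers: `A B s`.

A = 17^8 mod 37  (bits of 8 = 1000)
  bit 0 = 1: r = r^2 * 17 mod 37 = 1^2 * 17 = 1*17 = 17
  bit 1 = 0: r = r^2 mod 37 = 17^2 = 30
  bit 2 = 0: r = r^2 mod 37 = 30^2 = 12
  bit 3 = 0: r = r^2 mod 37 = 12^2 = 33
  -> A = 33
B = 17^26 mod 37  (bits of 26 = 11010)
  bit 0 = 1: r = r^2 * 17 mod 37 = 1^2 * 17 = 1*17 = 17
  bit 1 = 1: r = r^2 * 17 mod 37 = 17^2 * 17 = 30*17 = 29
  bit 2 = 0: r = r^2 mod 37 = 29^2 = 27
  bit 3 = 1: r = r^2 * 17 mod 37 = 27^2 * 17 = 26*17 = 35
  bit 4 = 0: r = r^2 mod 37 = 35^2 = 4
  -> B = 4
s = B^a = 4^8 mod 37  (bits of 8 = 1000)
  bit 0 = 1: r = r^2 * 4 mod 37 = 1^2 * 4 = 1*4 = 4
  bit 1 = 0: r = r^2 mod 37 = 4^2 = 16
  bit 2 = 0: r = r^2 mod 37 = 16^2 = 34
  bit 3 = 0: r = r^2 mod 37 = 34^2 = 9
  -> s = B^a = 9

Answer: 33 4 9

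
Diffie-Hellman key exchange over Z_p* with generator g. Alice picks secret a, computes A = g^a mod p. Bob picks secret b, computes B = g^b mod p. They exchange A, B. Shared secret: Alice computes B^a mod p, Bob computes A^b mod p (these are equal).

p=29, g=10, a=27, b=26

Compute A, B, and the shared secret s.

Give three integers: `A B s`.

A = 10^27 mod 29  (bits of 27 = 11011)
  bit 0 = 1: r = r^2 * 10 mod 29 = 1^2 * 10 = 1*10 = 10
  bit 1 = 1: r = r^2 * 10 mod 29 = 10^2 * 10 = 13*10 = 14
  bit 2 = 0: r = r^2 mod 29 = 14^2 = 22
  bit 3 = 1: r = r^2 * 10 mod 29 = 22^2 * 10 = 20*10 = 26
  bit 4 = 1: r = r^2 * 10 mod 29 = 26^2 * 10 = 9*10 = 3
  -> A = 3
B = 10^26 mod 29  (bits of 26 = 11010)
  bit 0 = 1: r = r^2 * 10 mod 29 = 1^2 * 10 = 1*10 = 10
  bit 1 = 1: r = r^2 * 10 mod 29 = 10^2 * 10 = 13*10 = 14
  bit 2 = 0: r = r^2 mod 29 = 14^2 = 22
  bit 3 = 1: r = r^2 * 10 mod 29 = 22^2 * 10 = 20*10 = 26
  bit 4 = 0: r = r^2 mod 29 = 26^2 = 9
  -> B = 9
s = B^a = 9^27 mod 29  (bits of 27 = 11011)
  bit 0 = 1: r = r^2 * 9 mod 29 = 1^2 * 9 = 1*9 = 9
  bit 1 = 1: r = r^2 * 9 mod 29 = 9^2 * 9 = 23*9 = 4
  bit 2 = 0: r = r^2 mod 29 = 4^2 = 16
  bit 3 = 1: r = r^2 * 9 mod 29 = 16^2 * 9 = 24*9 = 13
  bit 4 = 1: r = r^2 * 9 mod 29 = 13^2 * 9 = 24*9 = 13
  -> s = B^a = 13

Answer: 3 9 13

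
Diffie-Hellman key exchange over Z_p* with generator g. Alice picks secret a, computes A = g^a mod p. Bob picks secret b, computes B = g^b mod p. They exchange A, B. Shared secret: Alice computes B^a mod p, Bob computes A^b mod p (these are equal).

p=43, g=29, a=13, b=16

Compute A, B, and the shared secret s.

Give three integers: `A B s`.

Answer: 18 15 9

Derivation:
A = 29^13 mod 43  (bits of 13 = 1101)
  bit 0 = 1: r = r^2 * 29 mod 43 = 1^2 * 29 = 1*29 = 29
  bit 1 = 1: r = r^2 * 29 mod 43 = 29^2 * 29 = 24*29 = 8
  bit 2 = 0: r = r^2 mod 43 = 8^2 = 21
  bit 3 = 1: r = r^2 * 29 mod 43 = 21^2 * 29 = 11*29 = 18
  -> A = 18
B = 29^16 mod 43  (bits of 16 = 10000)
  bit 0 = 1: r = r^2 * 29 mod 43 = 1^2 * 29 = 1*29 = 29
  bit 1 = 0: r = r^2 mod 43 = 29^2 = 24
  bit 2 = 0: r = r^2 mod 43 = 24^2 = 17
  bit 3 = 0: r = r^2 mod 43 = 17^2 = 31
  bit 4 = 0: r = r^2 mod 43 = 31^2 = 15
  -> B = 15
s = B^a = 15^13 mod 43  (bits of 13 = 1101)
  bit 0 = 1: r = r^2 * 15 mod 43 = 1^2 * 15 = 1*15 = 15
  bit 1 = 1: r = r^2 * 15 mod 43 = 15^2 * 15 = 10*15 = 21
  bit 2 = 0: r = r^2 mod 43 = 21^2 = 11
  bit 3 = 1: r = r^2 * 15 mod 43 = 11^2 * 15 = 35*15 = 9
  -> s = B^a = 9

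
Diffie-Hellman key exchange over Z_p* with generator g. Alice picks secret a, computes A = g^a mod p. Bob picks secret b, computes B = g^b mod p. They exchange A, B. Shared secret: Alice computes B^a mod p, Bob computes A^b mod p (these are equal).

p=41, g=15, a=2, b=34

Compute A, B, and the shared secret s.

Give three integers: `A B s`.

A = 15^2 mod 41  (bits of 2 = 10)
  bit 0 = 1: r = r^2 * 15 mod 41 = 1^2 * 15 = 1*15 = 15
  bit 1 = 0: r = r^2 mod 41 = 15^2 = 20
  -> A = 20
B = 15^34 mod 41  (bits of 34 = 100010)
  bit 0 = 1: r = r^2 * 15 mod 41 = 1^2 * 15 = 1*15 = 15
  bit 1 = 0: r = r^2 mod 41 = 15^2 = 20
  bit 2 = 0: r = r^2 mod 41 = 20^2 = 31
  bit 3 = 0: r = r^2 mod 41 = 31^2 = 18
  bit 4 = 1: r = r^2 * 15 mod 41 = 18^2 * 15 = 37*15 = 22
  bit 5 = 0: r = r^2 mod 41 = 22^2 = 33
  -> B = 33
s = B^a = 33^2 mod 41  (bits of 2 = 10)
  bit 0 = 1: r = r^2 * 33 mod 41 = 1^2 * 33 = 1*33 = 33
  bit 1 = 0: r = r^2 mod 41 = 33^2 = 23
  -> s = B^a = 23

Answer: 20 33 23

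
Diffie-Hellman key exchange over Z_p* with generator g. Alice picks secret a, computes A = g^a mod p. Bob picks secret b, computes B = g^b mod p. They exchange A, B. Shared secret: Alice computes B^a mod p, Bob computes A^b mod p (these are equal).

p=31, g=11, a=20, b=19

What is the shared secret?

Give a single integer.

Answer: 25

Derivation:
A = 11^20 mod 31  (bits of 20 = 10100)
  bit 0 = 1: r = r^2 * 11 mod 31 = 1^2 * 11 = 1*11 = 11
  bit 1 = 0: r = r^2 mod 31 = 11^2 = 28
  bit 2 = 1: r = r^2 * 11 mod 31 = 28^2 * 11 = 9*11 = 6
  bit 3 = 0: r = r^2 mod 31 = 6^2 = 5
  bit 4 = 0: r = r^2 mod 31 = 5^2 = 25
  -> A = 25
B = 11^19 mod 31  (bits of 19 = 10011)
  bit 0 = 1: r = r^2 * 11 mod 31 = 1^2 * 11 = 1*11 = 11
  bit 1 = 0: r = r^2 mod 31 = 11^2 = 28
  bit 2 = 0: r = r^2 mod 31 = 28^2 = 9
  bit 3 = 1: r = r^2 * 11 mod 31 = 9^2 * 11 = 19*11 = 23
  bit 4 = 1: r = r^2 * 11 mod 31 = 23^2 * 11 = 2*11 = 22
  -> B = 22
s = B^a = 22^20 mod 31  (bits of 20 = 10100)
  bit 0 = 1: r = r^2 * 22 mod 31 = 1^2 * 22 = 1*22 = 22
  bit 1 = 0: r = r^2 mod 31 = 22^2 = 19
  bit 2 = 1: r = r^2 * 22 mod 31 = 19^2 * 22 = 20*22 = 6
  bit 3 = 0: r = r^2 mod 31 = 6^2 = 5
  bit 4 = 0: r = r^2 mod 31 = 5^2 = 25
  -> s = B^a = 25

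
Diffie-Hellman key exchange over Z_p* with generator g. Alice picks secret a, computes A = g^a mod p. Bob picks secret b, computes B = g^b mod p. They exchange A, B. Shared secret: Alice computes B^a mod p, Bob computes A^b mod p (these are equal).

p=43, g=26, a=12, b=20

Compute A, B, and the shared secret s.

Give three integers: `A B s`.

A = 26^12 mod 43  (bits of 12 = 1100)
  bit 0 = 1: r = r^2 * 26 mod 43 = 1^2 * 26 = 1*26 = 26
  bit 1 = 1: r = r^2 * 26 mod 43 = 26^2 * 26 = 31*26 = 32
  bit 2 = 0: r = r^2 mod 43 = 32^2 = 35
  bit 3 = 0: r = r^2 mod 43 = 35^2 = 21
  -> A = 21
B = 26^20 mod 43  (bits of 20 = 10100)
  bit 0 = 1: r = r^2 * 26 mod 43 = 1^2 * 26 = 1*26 = 26
  bit 1 = 0: r = r^2 mod 43 = 26^2 = 31
  bit 2 = 1: r = r^2 * 26 mod 43 = 31^2 * 26 = 15*26 = 3
  bit 3 = 0: r = r^2 mod 43 = 3^2 = 9
  bit 4 = 0: r = r^2 mod 43 = 9^2 = 38
  -> B = 38
s = B^a = 38^12 mod 43  (bits of 12 = 1100)
  bit 0 = 1: r = r^2 * 38 mod 43 = 1^2 * 38 = 1*38 = 38
  bit 1 = 1: r = r^2 * 38 mod 43 = 38^2 * 38 = 25*38 = 4
  bit 2 = 0: r = r^2 mod 43 = 4^2 = 16
  bit 3 = 0: r = r^2 mod 43 = 16^2 = 41
  -> s = B^a = 41

Answer: 21 38 41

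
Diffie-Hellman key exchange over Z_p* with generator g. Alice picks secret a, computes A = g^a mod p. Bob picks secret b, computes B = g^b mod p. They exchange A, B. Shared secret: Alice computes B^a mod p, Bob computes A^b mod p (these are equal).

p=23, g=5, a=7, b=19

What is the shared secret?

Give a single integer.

Answer: 5

Derivation:
A = 5^7 mod 23  (bits of 7 = 111)
  bit 0 = 1: r = r^2 * 5 mod 23 = 1^2 * 5 = 1*5 = 5
  bit 1 = 1: r = r^2 * 5 mod 23 = 5^2 * 5 = 2*5 = 10
  bit 2 = 1: r = r^2 * 5 mod 23 = 10^2 * 5 = 8*5 = 17
  -> A = 17
B = 5^19 mod 23  (bits of 19 = 10011)
  bit 0 = 1: r = r^2 * 5 mod 23 = 1^2 * 5 = 1*5 = 5
  bit 1 = 0: r = r^2 mod 23 = 5^2 = 2
  bit 2 = 0: r = r^2 mod 23 = 2^2 = 4
  bit 3 = 1: r = r^2 * 5 mod 23 = 4^2 * 5 = 16*5 = 11
  bit 4 = 1: r = r^2 * 5 mod 23 = 11^2 * 5 = 6*5 = 7
  -> B = 7
s = B^a = 7^7 mod 23  (bits of 7 = 111)
  bit 0 = 1: r = r^2 * 7 mod 23 = 1^2 * 7 = 1*7 = 7
  bit 1 = 1: r = r^2 * 7 mod 23 = 7^2 * 7 = 3*7 = 21
  bit 2 = 1: r = r^2 * 7 mod 23 = 21^2 * 7 = 4*7 = 5
  -> s = B^a = 5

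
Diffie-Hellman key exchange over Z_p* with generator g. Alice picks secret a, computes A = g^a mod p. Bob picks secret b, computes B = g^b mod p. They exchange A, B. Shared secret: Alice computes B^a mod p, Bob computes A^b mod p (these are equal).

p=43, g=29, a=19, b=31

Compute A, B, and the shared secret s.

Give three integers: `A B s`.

A = 29^19 mod 43  (bits of 19 = 10011)
  bit 0 = 1: r = r^2 * 29 mod 43 = 1^2 * 29 = 1*29 = 29
  bit 1 = 0: r = r^2 mod 43 = 29^2 = 24
  bit 2 = 0: r = r^2 mod 43 = 24^2 = 17
  bit 3 = 1: r = r^2 * 29 mod 43 = 17^2 * 29 = 31*29 = 39
  bit 4 = 1: r = r^2 * 29 mod 43 = 39^2 * 29 = 16*29 = 34
  -> A = 34
B = 29^31 mod 43  (bits of 31 = 11111)
  bit 0 = 1: r = r^2 * 29 mod 43 = 1^2 * 29 = 1*29 = 29
  bit 1 = 1: r = r^2 * 29 mod 43 = 29^2 * 29 = 24*29 = 8
  bit 2 = 1: r = r^2 * 29 mod 43 = 8^2 * 29 = 21*29 = 7
  bit 3 = 1: r = r^2 * 29 mod 43 = 7^2 * 29 = 6*29 = 2
  bit 4 = 1: r = r^2 * 29 mod 43 = 2^2 * 29 = 4*29 = 30
  -> B = 30
s = B^a = 30^19 mod 43  (bits of 19 = 10011)
  bit 0 = 1: r = r^2 * 30 mod 43 = 1^2 * 30 = 1*30 = 30
  bit 1 = 0: r = r^2 mod 43 = 30^2 = 40
  bit 2 = 0: r = r^2 mod 43 = 40^2 = 9
  bit 3 = 1: r = r^2 * 30 mod 43 = 9^2 * 30 = 38*30 = 22
  bit 4 = 1: r = r^2 * 30 mod 43 = 22^2 * 30 = 11*30 = 29
  -> s = B^a = 29

Answer: 34 30 29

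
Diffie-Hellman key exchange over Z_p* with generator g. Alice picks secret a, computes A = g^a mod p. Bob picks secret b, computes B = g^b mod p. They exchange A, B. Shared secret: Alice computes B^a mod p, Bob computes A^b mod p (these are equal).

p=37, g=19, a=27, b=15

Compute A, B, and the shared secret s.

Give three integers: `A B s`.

Answer: 31 29 6

Derivation:
A = 19^27 mod 37  (bits of 27 = 11011)
  bit 0 = 1: r = r^2 * 19 mod 37 = 1^2 * 19 = 1*19 = 19
  bit 1 = 1: r = r^2 * 19 mod 37 = 19^2 * 19 = 28*19 = 14
  bit 2 = 0: r = r^2 mod 37 = 14^2 = 11
  bit 3 = 1: r = r^2 * 19 mod 37 = 11^2 * 19 = 10*19 = 5
  bit 4 = 1: r = r^2 * 19 mod 37 = 5^2 * 19 = 25*19 = 31
  -> A = 31
B = 19^15 mod 37  (bits of 15 = 1111)
  bit 0 = 1: r = r^2 * 19 mod 37 = 1^2 * 19 = 1*19 = 19
  bit 1 = 1: r = r^2 * 19 mod 37 = 19^2 * 19 = 28*19 = 14
  bit 2 = 1: r = r^2 * 19 mod 37 = 14^2 * 19 = 11*19 = 24
  bit 3 = 1: r = r^2 * 19 mod 37 = 24^2 * 19 = 21*19 = 29
  -> B = 29
s = B^a = 29^27 mod 37  (bits of 27 = 11011)
  bit 0 = 1: r = r^2 * 29 mod 37 = 1^2 * 29 = 1*29 = 29
  bit 1 = 1: r = r^2 * 29 mod 37 = 29^2 * 29 = 27*29 = 6
  bit 2 = 0: r = r^2 mod 37 = 6^2 = 36
  bit 3 = 1: r = r^2 * 29 mod 37 = 36^2 * 29 = 1*29 = 29
  bit 4 = 1: r = r^2 * 29 mod 37 = 29^2 * 29 = 27*29 = 6
  -> s = B^a = 6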